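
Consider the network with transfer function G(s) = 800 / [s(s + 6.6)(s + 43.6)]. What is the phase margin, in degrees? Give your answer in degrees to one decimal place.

Gain crossover: |G(jω)| = 1 at ω ≈ 2.58 rad/s.
∠G(j2.58) = −90° − arctan(2.58/6.6) − arctan(2.58/43.6) ≈ -114.77°
PM = 180° + (-114.77°) = 65.23°

65.2°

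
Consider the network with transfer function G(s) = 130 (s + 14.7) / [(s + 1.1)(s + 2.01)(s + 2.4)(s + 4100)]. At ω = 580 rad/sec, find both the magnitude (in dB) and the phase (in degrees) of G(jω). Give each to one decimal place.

|G| = -140.6 dB, ∠G = -189.0°

|j580 + 14.7| = √(580² + 14.7²) = 580.2
|j580 + 1.1| = √(580² + 1.1²) = 580
|j580 + 2.01| = √(580² + 2.01²) = 580
|j580 + 2.4| = √(580² + 2.4²) = 580
|j580 + 4100| = √(580² + 4100²) = 4141
|G(j580)| = 130 × 580.2 / (580 × 580 × 580 × 4141) = 9.3354e-08
20 log₁₀(9.3354e-08) = -140.60 dB
∠(j580 + 14.7) = arctan(580/14.7) = 88.55°
∠(j580 + 1.1) = arctan(580/1.1) = 89.89°
∠(j580 + 2.01) = arctan(580/2.01) = 89.80°
∠(j580 + 2.4) = arctan(580/2.4) = 89.76°
∠(j580 + 4100) = arctan(580/4100) = 8.05°
∠G(j580) = 88.55° − (89.89° + 89.80° + 89.76° + 8.05°) = -188.96°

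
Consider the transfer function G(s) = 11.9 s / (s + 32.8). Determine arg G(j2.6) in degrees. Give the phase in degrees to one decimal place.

∠(j2.6) = 90.00°
∠(j2.6 + 32.8) = arctan(2.6/32.8) = 4.53°
∠G(j2.6) = 90.00° − 4.53° = 85.47°

85.5°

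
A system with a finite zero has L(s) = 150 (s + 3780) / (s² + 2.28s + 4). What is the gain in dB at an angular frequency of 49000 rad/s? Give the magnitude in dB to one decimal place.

|j49000 + 3780| = √(49000² + 3780²) = 4.915e+04
|(j49000)² + 2.28(j49000) + 4| = |-2.401e+09 + j1.1172e+05| = 2.401e+09
|L(j49000)| = 150 × 4.915e+04 / 2.401e+09 = 0.0030703
20 log₁₀(0.0030703) = -50.26 dB

-50.3 dB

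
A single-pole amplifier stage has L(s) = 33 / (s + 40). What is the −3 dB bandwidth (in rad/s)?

40 rad/s

For a single-pole low-pass, the −3 dB point is at the pole: ω = 40 rad/s.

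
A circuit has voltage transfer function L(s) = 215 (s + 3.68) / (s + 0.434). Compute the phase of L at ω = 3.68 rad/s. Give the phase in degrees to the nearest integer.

-38°

∠(j3.68 + 3.68) = arctan(3.68/3.68) = 45.00°
∠(j3.68 + 0.434) = arctan(3.68/0.434) = 83.27°
∠L(j3.68) = 45.00° − 83.27° = -38.27°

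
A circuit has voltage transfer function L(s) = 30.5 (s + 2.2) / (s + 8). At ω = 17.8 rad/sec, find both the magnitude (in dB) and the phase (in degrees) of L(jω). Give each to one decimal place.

|L| = 29.0 dB, ∠L = 17.2°

|j17.8 + 2.2| = √(17.8² + 2.2²) = 17.94
|j17.8 + 8| = √(17.8² + 8²) = 19.52
|L(j17.8)| = 30.5 × 17.94 / 19.52 = 28.031
20 log₁₀(28.031) = 28.95 dB
∠(j17.8 + 2.2) = arctan(17.8/2.2) = 82.95°
∠(j17.8 + 8) = arctan(17.8/8) = 65.80°
∠L(j17.8) = 82.95° − 65.80° = 17.16°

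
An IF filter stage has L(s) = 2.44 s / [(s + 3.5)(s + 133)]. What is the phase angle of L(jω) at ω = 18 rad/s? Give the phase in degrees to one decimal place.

3.3°

∠(j18) = 90.00°
∠(j18 + 3.5) = arctan(18/3.5) = 79.00°
∠(j18 + 133) = arctan(18/133) = 7.71°
∠L(j18) = 90.00° − (79.00° + 7.71°) = 3.30°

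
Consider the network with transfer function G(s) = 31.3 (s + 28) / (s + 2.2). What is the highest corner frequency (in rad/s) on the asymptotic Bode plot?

Break frequencies occur at each pole and zero magnitude: 2.2 rad/s, 28 rad/s.
The highest is 28 rad/s.

28 rad/s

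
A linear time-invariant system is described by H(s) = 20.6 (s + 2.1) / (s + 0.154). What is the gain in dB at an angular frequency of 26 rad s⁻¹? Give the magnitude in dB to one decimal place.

|j26 + 2.1| = √(26² + 2.1²) = 26.08
|j26 + 0.154| = √(26² + 0.154²) = 26
|H(j26)| = 20.6 × 26.08 / 26 = 20.667
20 log₁₀(20.667) = 26.31 dB

26.3 dB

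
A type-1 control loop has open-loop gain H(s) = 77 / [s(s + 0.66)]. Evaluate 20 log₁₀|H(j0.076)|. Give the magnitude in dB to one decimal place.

63.7 dB

|j0.076 + 0.66| = √(0.076² + 0.66²) = 0.6644
|j0.076| = 0.076
|H(j0.076)| = 77 / (0.6644 × 0.076) = 1525
20 log₁₀(1525) = 63.67 dB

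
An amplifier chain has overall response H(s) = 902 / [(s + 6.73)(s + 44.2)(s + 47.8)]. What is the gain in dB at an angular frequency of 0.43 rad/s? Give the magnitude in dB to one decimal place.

|j0.43 + 6.73| = √(0.43² + 6.73²) = 6.744
|j0.43 + 44.2| = √(0.43² + 44.2²) = 44.2
|j0.43 + 47.8| = √(0.43² + 47.8²) = 47.8
|H(j0.43)| = 902 / (6.744 × 44.2 × 47.8) = 0.063302
20 log₁₀(0.063302) = -23.97 dB

-24.0 dB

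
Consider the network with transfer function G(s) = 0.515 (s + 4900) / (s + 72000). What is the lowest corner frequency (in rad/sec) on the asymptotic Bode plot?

4900 rad/sec

Break frequencies occur at each pole and zero magnitude: 4900 rad/sec, 72000 rad/sec.
The lowest is 4900 rad/sec.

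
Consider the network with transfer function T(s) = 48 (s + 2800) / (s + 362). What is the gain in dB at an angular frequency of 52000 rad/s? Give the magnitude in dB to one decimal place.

|j52000 + 2800| = √(52000² + 2800²) = 5.208e+04
|j52000 + 362| = √(52000² + 362²) = 5.2e+04
|T(j52000)| = 48 × 5.208e+04 / 5.2e+04 = 48.068
20 log₁₀(48.068) = 33.64 dB

33.6 dB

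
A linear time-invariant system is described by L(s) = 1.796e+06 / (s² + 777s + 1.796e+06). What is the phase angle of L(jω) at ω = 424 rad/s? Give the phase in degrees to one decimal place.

∠[(j424)² + 777(j424) + 1.796e+06] = ∠[1.6162e+06 + j3.2945e+05] = 11.52°
∠L(j424) = −11.52° = -11.52°

-11.5 deg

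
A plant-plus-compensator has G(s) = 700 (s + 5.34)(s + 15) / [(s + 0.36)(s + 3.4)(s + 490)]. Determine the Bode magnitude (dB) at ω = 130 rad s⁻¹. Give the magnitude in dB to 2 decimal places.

2.86 dB

|j130 + 5.34| = √(130² + 5.34²) = 130.1
|j130 + 15| = √(130² + 15²) = 130.9
|j130 + 0.36| = √(130² + 0.36²) = 130
|j130 + 3.4| = √(130² + 3.4²) = 130
|j130 + 490| = √(130² + 490²) = 507
|G(j130)| = 700 × 130.1 × 130.9 / (130 × 130 × 507) = 1.3907
20 log₁₀(1.3907) = 2.864 dB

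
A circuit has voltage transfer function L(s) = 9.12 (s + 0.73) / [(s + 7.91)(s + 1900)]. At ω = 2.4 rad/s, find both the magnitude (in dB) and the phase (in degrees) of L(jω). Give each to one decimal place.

|L| = -56.7 dB, ∠L = 56.1 deg

|j2.4 + 0.73| = √(2.4² + 0.73²) = 2.509
|j2.4 + 7.91| = √(2.4² + 7.91²) = 8.266
|j2.4 + 1900| = √(2.4² + 1900²) = 1900
|L(j2.4)| = 9.12 × 2.509 / (8.266 × 1900) = 0.0014567
20 log₁₀(0.0014567) = -56.73 dB
∠(j2.4 + 0.73) = arctan(2.4/0.73) = 73.08°
∠(j2.4 + 7.91) = arctan(2.4/7.91) = 16.88°
∠(j2.4 + 1900) = arctan(2.4/1900) = 0.07°
∠L(j2.4) = 73.08° − (16.88° + 0.07°) = 56.13°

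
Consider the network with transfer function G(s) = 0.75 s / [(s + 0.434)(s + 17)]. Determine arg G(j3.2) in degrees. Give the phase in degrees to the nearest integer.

-3 deg

∠(j3.2) = 90.00°
∠(j3.2 + 0.434) = arctan(3.2/0.434) = 82.28°
∠(j3.2 + 17) = arctan(3.2/17) = 10.66°
∠G(j3.2) = 90.00° − (82.28° + 10.66°) = -2.94°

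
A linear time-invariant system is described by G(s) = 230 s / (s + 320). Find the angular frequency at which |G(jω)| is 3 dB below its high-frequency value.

320 rad s⁻¹

For a single-pole high-pass, the −3 dB point is at the pole: ω = 320 rad s⁻¹.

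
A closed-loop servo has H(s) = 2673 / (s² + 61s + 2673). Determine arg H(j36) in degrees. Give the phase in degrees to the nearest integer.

-58°

∠[(j36)² + 61(j36) + 2673] = ∠[1377 + j2196] = 57.91°
∠H(j36) = −57.91° = -57.91°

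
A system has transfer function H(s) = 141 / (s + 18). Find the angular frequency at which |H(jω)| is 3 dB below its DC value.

18 rad/s

For a single-pole low-pass, the −3 dB point is at the pole: ω = 18 rad/s.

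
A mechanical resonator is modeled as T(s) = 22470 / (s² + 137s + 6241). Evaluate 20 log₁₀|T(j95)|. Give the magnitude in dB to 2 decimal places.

|(j95)² + 137(j95) + 6241| = |-2784 + j13015| = 1.331e+04
|T(j95)| = 22470 / 1.331e+04 = 1.6883
20 log₁₀(1.6883) = 4.549 dB

4.55 dB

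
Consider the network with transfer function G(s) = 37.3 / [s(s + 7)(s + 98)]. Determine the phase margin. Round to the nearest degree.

Gain crossover: |G(jω)| = 1 at ω ≈ 0.0544 rad/sec.
∠G(j0.0544) = −90° − arctan(0.0544/7) − arctan(0.0544/98) ≈ -90.48°
PM = 180° + (-90.48°) = 89.52°

90°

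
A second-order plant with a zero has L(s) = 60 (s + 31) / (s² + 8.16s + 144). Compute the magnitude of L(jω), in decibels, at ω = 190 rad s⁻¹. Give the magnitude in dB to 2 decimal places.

-9.87 dB

|j190 + 31| = √(190² + 31²) = 192.5
|(j190)² + 8.16(j190) + 144| = |-35956 + j1550.4| = 3.599e+04
|L(j190)| = 60 × 192.5 / 3.599e+04 = 0.32095
20 log₁₀(0.32095) = -9.871 dB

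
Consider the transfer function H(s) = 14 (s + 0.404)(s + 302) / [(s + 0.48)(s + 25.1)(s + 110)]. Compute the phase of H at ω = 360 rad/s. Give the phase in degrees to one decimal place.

-109.0 deg

∠(j360 + 0.404) = arctan(360/0.404) = 89.94°
∠(j360 + 302) = arctan(360/302) = 50.01°
∠(j360 + 0.48) = arctan(360/0.48) = 89.92°
∠(j360 + 25.1) = arctan(360/25.1) = 86.01°
∠(j360 + 110) = arctan(360/110) = 73.01°
∠H(j360) = 89.94° + 50.01° − (89.92° + 86.01° + 73.01°) = -109.00°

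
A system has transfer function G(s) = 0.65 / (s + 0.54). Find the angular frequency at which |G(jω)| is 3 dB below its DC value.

For a single-pole low-pass, the −3 dB point is at the pole: ω = 0.54 rad/s.

0.54 rad/s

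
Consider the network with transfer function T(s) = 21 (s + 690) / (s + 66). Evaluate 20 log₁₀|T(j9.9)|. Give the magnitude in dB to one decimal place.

|j9.9 + 690| = √(9.9² + 690²) = 690.1
|j9.9 + 66| = √(9.9² + 66²) = 66.74
|T(j9.9)| = 21 × 690.1 / 66.74 = 217.14
20 log₁₀(217.14) = 46.73 dB

46.7 dB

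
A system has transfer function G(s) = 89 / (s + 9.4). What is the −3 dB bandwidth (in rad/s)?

For a single-pole low-pass, the −3 dB point is at the pole: ω = 9.4 rad/s.

9.4 rad/s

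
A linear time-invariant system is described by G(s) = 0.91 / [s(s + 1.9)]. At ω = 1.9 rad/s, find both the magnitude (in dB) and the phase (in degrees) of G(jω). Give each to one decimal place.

|j1.9 + 1.9| = √(1.9² + 1.9²) = 2.687
|j1.9| = 1.9
|G(j1.9)| = 0.91 / (2.687 × 1.9) = 0.17825
20 log₁₀(0.17825) = -14.98 dB
∠(j1.9 + 1.9) = arctan(1.9/1.9) = 45.00°
∠(j1.9) = 90.00°
∠G(j1.9) = − (45.00° + 90.00°) = -135.00°

|G| = -15.0 dB, ∠G = -135.0°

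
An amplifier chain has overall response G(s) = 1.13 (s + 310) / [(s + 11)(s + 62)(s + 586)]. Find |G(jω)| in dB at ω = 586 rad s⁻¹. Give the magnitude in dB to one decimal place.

|j586 + 310| = √(586² + 310²) = 662.9
|j586 + 11| = √(586² + 11²) = 586.1
|j586 + 62| = √(586² + 62²) = 589.3
|j586 + 586| = √(586² + 586²) = 828.7
|G(j586)| = 1.13 × 662.9 / (586.1 × 589.3 × 828.7) = 2.6173e-06
20 log₁₀(2.6173e-06) = -111.64 dB

-111.6 dB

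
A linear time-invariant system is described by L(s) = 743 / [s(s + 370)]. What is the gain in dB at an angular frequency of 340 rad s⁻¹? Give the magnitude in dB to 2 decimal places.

-47.23 dB

|j340 + 370| = √(340² + 370²) = 502.5
|j340| = 340
|L(j340)| = 743 / (502.5 × 340) = 0.0043489
20 log₁₀(0.0043489) = -47.232 dB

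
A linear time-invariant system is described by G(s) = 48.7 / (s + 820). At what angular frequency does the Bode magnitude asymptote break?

820 rad/s

The single real pole at s = −820 gives a corner at ω = 820 rad/s.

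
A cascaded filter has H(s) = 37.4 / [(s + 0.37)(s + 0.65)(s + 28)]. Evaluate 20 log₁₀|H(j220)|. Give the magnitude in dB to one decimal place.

-109.2 dB

|j220 + 0.37| = √(220² + 0.37²) = 220
|j220 + 0.65| = √(220² + 0.65²) = 220
|j220 + 28| = √(220² + 28²) = 221.8
|H(j220)| = 37.4 / (220 × 220 × 221.8) = 3.4843e-06
20 log₁₀(3.4843e-06) = -109.16 dB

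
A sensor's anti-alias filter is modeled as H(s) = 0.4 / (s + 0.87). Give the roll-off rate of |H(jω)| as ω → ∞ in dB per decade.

With 0 zeros and 1 pole, the high-frequency asymptotic slope is 20 × (0 − 1) = -20 dB/decade.

-20 dB/decade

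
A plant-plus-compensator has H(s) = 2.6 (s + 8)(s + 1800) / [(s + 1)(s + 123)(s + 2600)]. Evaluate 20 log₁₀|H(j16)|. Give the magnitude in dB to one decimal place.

|j16 + 8| = √(16² + 8²) = 17.89
|j16 + 1800| = √(16² + 1800²) = 1800
|j16 + 1| = √(16² + 1²) = 16.03
|j16 + 123| = √(16² + 123²) = 124
|j16 + 2600| = √(16² + 2600²) = 2600
|H(j16)| = 2.6 × 17.89 × 1800 / (16.03 × 124 × 2600) = 0.016194
20 log₁₀(0.016194) = -35.81 dB

-35.8 dB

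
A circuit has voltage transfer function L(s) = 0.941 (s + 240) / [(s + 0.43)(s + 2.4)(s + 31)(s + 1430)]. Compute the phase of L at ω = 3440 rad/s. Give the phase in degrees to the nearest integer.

-251°

∠(j3440 + 240) = arctan(3440/240) = 86.01°
∠(j3440 + 0.43) = arctan(3440/0.43) = 89.99°
∠(j3440 + 2.4) = arctan(3440/2.4) = 89.96°
∠(j3440 + 31) = arctan(3440/31) = 89.48°
∠(j3440 + 1430) = arctan(3440/1430) = 67.43°
∠L(j3440) = 86.01° − (89.99° + 89.96° + 89.48° + 67.43°) = -250.85°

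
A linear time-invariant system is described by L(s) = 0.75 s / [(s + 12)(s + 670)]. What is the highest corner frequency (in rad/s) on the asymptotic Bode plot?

670 rad/s

Break frequencies occur at each pole and zero magnitude: 12 rad/s, 670 rad/s.
The highest is 670 rad/s.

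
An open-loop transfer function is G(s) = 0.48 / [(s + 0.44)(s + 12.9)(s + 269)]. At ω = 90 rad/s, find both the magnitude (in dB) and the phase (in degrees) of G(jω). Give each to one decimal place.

|G| = -133.7 dB, ∠G = -190.1 deg

|j90 + 0.44| = √(90² + 0.44²) = 90
|j90 + 12.9| = √(90² + 12.9²) = 90.92
|j90 + 269| = √(90² + 269²) = 283.7
|G(j90)| = 0.48 / (90 × 90.92 × 283.7) = 2.068e-07
20 log₁₀(2.068e-07) = -133.69 dB
∠(j90 + 0.44) = arctan(90/0.44) = 89.72°
∠(j90 + 12.9) = arctan(90/12.9) = 81.84°
∠(j90 + 269) = arctan(90/269) = 18.50°
∠G(j90) = − (89.72° + 81.84° + 18.50°) = -190.06°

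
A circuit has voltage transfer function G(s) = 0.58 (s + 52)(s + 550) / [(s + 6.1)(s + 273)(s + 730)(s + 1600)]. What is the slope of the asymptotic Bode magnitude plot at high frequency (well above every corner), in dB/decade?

-40 dB/decade

With 2 zeros and 4 poles, the high-frequency asymptotic slope is 20 × (2 − 4) = -40 dB/decade.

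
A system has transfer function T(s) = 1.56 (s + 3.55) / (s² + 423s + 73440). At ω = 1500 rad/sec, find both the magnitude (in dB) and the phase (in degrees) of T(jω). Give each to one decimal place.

|T| = -59.7 dB, ∠T = -73.9°

|j1500 + 3.55| = √(1500² + 3.55²) = 1500
|(j1500)² + 423(j1500) + 73440| = |-2.1766e+06 + j6.345e+05| = 2.267e+06
|T(j1500)| = 1.56 × 1500 / 2.267e+06 = 0.0010321
20 log₁₀(0.0010321) = -59.73 dB
∠(j1500 + 3.55) = arctan(1500/3.55) = 89.86°
∠[(j1500)² + 423(j1500) + 73440] = ∠[-2.1766e+06 + j6.345e+05] = 163.75°
∠T(j1500) = 89.86° − 163.75° = -73.88°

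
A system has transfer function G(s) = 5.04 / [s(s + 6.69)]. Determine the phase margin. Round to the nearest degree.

Gain crossover: |G(jω)| = 1 at ω ≈ 0.749 rad/sec.
∠G(j0.749) = −90° − arctan(0.749/6.69) ≈ -96.39°
PM = 180° + (-96.39°) = 83.61°

84°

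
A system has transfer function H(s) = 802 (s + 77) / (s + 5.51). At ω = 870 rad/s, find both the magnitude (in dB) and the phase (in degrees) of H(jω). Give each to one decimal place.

|j870 + 77| = √(870² + 77²) = 873.4
|j870 + 5.51| = √(870² + 5.51²) = 870
|H(j870)| = 802 × 873.4 / 870 = 805.12
20 log₁₀(805.12) = 58.12 dB
∠(j870 + 77) = arctan(870/77) = 84.94°
∠(j870 + 5.51) = arctan(870/5.51) = 89.64°
∠H(j870) = 84.94° − 89.64° = -4.69°

|H| = 58.1 dB, ∠H = -4.7°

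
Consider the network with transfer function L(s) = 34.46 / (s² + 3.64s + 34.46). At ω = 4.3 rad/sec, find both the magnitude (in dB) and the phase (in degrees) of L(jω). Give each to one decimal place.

|(j4.3)² + 3.64(j4.3) + 34.46| = |15.97 + j15.652| = 22.36
|L(j4.3)| = 34.46 / 22.36 = 1.5411
20 log₁₀(1.5411) = 3.76 dB
∠[(j4.3)² + 3.64(j4.3) + 34.46] = ∠[15.97 + j15.652] = 44.42°
∠L(j4.3) = −44.42° = -44.42°

|L| = 3.8 dB, ∠L = -44.4°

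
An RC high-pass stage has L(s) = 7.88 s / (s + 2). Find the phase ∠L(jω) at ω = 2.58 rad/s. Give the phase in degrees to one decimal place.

37.8 deg

∠(j2.58) = 90.00°
∠(j2.58 + 2) = arctan(2.58/2) = 52.22°
∠L(j2.58) = 90.00° − 52.22° = 37.78°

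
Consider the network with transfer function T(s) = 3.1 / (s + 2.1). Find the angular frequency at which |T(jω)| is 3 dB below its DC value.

For a single-pole low-pass, the −3 dB point is at the pole: ω = 2.1 rad s⁻¹.

2.1 rad s⁻¹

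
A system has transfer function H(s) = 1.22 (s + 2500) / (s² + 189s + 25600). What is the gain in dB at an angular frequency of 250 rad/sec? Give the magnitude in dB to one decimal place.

-25.8 dB

|j250 + 2500| = √(250² + 2500²) = 2512
|(j250)² + 189(j250) + 25600| = |-36900 + j47250| = 5.995e+04
|H(j250)| = 1.22 × 2512 / 5.995e+04 = 0.051128
20 log₁₀(0.051128) = -25.83 dB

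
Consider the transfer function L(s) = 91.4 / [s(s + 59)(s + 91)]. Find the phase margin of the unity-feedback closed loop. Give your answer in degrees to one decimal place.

Gain crossover: |L(jω)| = 1 at ω ≈ 0.017 rad/sec.
∠L(j0.017) = −90° − arctan(0.017/59) − arctan(0.017/91) ≈ -90.03°
PM = 180° + (-90.03°) = 89.97°

90.0 deg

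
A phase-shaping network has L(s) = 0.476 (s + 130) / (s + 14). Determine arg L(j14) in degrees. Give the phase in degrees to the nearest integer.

-39°

∠(j14 + 130) = arctan(14/130) = 6.15°
∠(j14 + 14) = arctan(14/14) = 45.00°
∠L(j14) = 6.15° − 45.00° = -38.85°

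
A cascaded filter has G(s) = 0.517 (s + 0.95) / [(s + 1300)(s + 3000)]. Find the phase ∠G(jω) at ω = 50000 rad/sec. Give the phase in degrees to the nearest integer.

∠(j50000 + 0.95) = arctan(50000/0.95) = 90.00°
∠(j50000 + 1300) = arctan(50000/1300) = 88.51°
∠(j50000 + 3000) = arctan(50000/3000) = 86.57°
∠G(j50000) = 90.00° − (88.51° + 86.57°) = -85.08°

-85°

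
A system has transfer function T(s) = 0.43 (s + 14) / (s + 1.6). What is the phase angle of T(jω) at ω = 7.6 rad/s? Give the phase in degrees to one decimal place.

-49.6°

∠(j7.6 + 14) = arctan(7.6/14) = 28.50°
∠(j7.6 + 1.6) = arctan(7.6/1.6) = 78.11°
∠T(j7.6) = 28.50° − 78.11° = -49.62°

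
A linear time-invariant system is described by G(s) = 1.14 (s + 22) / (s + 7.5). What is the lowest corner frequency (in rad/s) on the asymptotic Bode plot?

7.5 rad/s

Break frequencies occur at each pole and zero magnitude: 7.5 rad/s, 22 rad/s.
The lowest is 7.5 rad/s.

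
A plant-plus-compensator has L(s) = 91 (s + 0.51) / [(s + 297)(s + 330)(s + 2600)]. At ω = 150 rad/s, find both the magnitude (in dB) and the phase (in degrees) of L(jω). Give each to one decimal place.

|L| = -87.2 dB, ∠L = 35.3°

|j150 + 0.51| = √(150² + 0.51²) = 150
|j150 + 297| = √(150² + 297²) = 332.7
|j150 + 330| = √(150² + 330²) = 362.5
|j150 + 2600| = √(150² + 2600²) = 2604
|L(j150)| = 91 × 150 / (332.7 × 362.5 × 2604) = 4.3456e-05
20 log₁₀(4.3456e-05) = -87.24 dB
∠(j150 + 0.51) = arctan(150/0.51) = 89.81°
∠(j150 + 297) = arctan(150/297) = 26.80°
∠(j150 + 330) = arctan(150/330) = 24.44°
∠(j150 + 2600) = arctan(150/2600) = 3.30°
∠L(j150) = 89.81° − (26.80° + 24.44° + 3.30°) = 35.26°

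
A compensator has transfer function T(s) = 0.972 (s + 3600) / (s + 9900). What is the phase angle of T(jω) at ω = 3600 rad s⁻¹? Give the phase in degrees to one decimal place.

25.0°

∠(j3600 + 3600) = arctan(3600/3600) = 45.00°
∠(j3600 + 9900) = arctan(3600/9900) = 19.98°
∠T(j3600) = 45.00° − 19.98° = 25.02°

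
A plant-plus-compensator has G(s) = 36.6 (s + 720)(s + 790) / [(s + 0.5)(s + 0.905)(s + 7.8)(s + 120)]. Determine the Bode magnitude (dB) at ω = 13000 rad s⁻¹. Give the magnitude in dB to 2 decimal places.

|j13000 + 720| = √(13000² + 720²) = 1.302e+04
|j13000 + 790| = √(13000² + 790²) = 1.302e+04
|j13000 + 0.5| = √(13000² + 0.5²) = 1.3e+04
|j13000 + 0.905| = √(13000² + 0.905²) = 1.3e+04
|j13000 + 7.8| = √(13000² + 7.8²) = 1.3e+04
|j13000 + 120| = √(13000² + 120²) = 1.3e+04
|G(j13000)| = 36.6 × 1.302e+04 × 1.302e+04 / (1.3e+04 × 1.3e+04 × 1.3e+04 × 1.3e+04) = 2.1729e-07
20 log₁₀(2.1729e-07) = -133.259 dB

-133.26 dB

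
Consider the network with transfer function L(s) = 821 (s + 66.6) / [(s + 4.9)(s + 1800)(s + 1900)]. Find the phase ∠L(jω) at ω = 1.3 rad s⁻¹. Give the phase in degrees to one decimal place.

-13.8°

∠(j1.3 + 66.6) = arctan(1.3/66.6) = 1.12°
∠(j1.3 + 4.9) = arctan(1.3/4.9) = 14.86°
∠(j1.3 + 1800) = arctan(1.3/1800) = 0.04°
∠(j1.3 + 1900) = arctan(1.3/1900) = 0.04°
∠L(j1.3) = 1.12° − (14.86° + 0.04° + 0.04°) = -13.82°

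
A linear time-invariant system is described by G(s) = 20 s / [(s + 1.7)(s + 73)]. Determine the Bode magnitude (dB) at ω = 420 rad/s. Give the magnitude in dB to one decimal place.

-26.6 dB

|j420| = 420
|j420 + 1.7| = √(420² + 1.7²) = 420
|j420 + 73| = √(420² + 73²) = 426.3
|G(j420)| = 20 × 420 / (420 × 426.3) = 0.046915
20 log₁₀(0.046915) = -26.57 dB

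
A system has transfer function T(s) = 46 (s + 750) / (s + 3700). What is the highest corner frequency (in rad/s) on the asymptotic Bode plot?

Break frequencies occur at each pole and zero magnitude: 750 rad/s, 3700 rad/s.
The highest is 3700 rad/s.

3700 rad/s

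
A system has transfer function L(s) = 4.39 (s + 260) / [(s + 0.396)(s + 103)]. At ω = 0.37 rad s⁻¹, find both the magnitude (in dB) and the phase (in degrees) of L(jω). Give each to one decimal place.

|j0.37 + 260| = √(0.37² + 260²) = 260
|j0.37 + 0.396| = √(0.37² + 0.396²) = 0.542
|j0.37 + 103| = √(0.37² + 103²) = 103
|L(j0.37)| = 4.39 × 260 / (0.542 × 103) = 20.447
20 log₁₀(20.447) = 26.21 dB
∠(j0.37 + 260) = arctan(0.37/260) = 0.08°
∠(j0.37 + 0.396) = arctan(0.37/0.396) = 43.06°
∠(j0.37 + 103) = arctan(0.37/103) = 0.21°
∠L(j0.37) = 0.08° − (43.06° + 0.21°) = -43.18°

|L| = 26.2 dB, ∠L = -43.2°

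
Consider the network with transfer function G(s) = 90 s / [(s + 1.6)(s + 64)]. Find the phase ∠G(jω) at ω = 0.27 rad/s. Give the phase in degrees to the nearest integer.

80 deg

∠(j0.27) = 90.00°
∠(j0.27 + 1.6) = arctan(0.27/1.6) = 9.58°
∠(j0.27 + 64) = arctan(0.27/64) = 0.24°
∠G(j0.27) = 90.00° − (9.58° + 0.24°) = 80.18°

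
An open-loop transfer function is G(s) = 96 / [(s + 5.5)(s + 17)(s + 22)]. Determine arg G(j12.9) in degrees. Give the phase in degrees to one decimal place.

-134.5°

∠(j12.9 + 5.5) = arctan(12.9/5.5) = 66.91°
∠(j12.9 + 17) = arctan(12.9/17) = 37.19°
∠(j12.9 + 22) = arctan(12.9/22) = 30.39°
∠G(j12.9) = − (66.91° + 37.19° + 30.39°) = -134.49°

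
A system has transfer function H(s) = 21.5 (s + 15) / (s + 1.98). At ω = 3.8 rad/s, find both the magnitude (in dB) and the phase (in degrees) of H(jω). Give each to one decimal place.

|j3.8 + 15| = √(3.8² + 15²) = 15.47
|j3.8 + 1.98| = √(3.8² + 1.98²) = 4.285
|H(j3.8)| = 21.5 × 15.47 / 4.285 = 77.642
20 log₁₀(77.642) = 37.80 dB
∠(j3.8 + 15) = arctan(3.8/15) = 14.22°
∠(j3.8 + 1.98) = arctan(3.8/1.98) = 62.48°
∠H(j3.8) = 14.22° − 62.48° = -48.26°

|H| = 37.8 dB, ∠H = -48.3°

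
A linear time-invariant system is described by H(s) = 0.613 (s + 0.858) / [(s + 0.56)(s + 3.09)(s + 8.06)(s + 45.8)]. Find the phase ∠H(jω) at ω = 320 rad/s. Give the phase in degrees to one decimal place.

∠(j320 + 0.858) = arctan(320/0.858) = 89.85°
∠(j320 + 0.56) = arctan(320/0.56) = 89.90°
∠(j320 + 3.09) = arctan(320/3.09) = 89.45°
∠(j320 + 8.06) = arctan(320/8.06) = 88.56°
∠(j320 + 45.8) = arctan(320/45.8) = 81.85°
∠H(j320) = 89.85° − (89.90° + 89.45° + 88.56° + 81.85°) = -259.91°

-259.9 deg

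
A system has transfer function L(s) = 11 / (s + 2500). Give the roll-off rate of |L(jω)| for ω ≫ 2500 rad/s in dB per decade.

With 0 zeros and 1 pole, the high-frequency asymptotic slope is 20 × (0 − 1) = -20 dB/decade.

-20 dB/decade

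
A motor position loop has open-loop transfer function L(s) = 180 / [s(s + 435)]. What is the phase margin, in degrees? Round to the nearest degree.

90°

Gain crossover: |L(jω)| = 1 at ω ≈ 0.414 rad/s.
∠L(j0.414) = −90° − arctan(0.414/435) ≈ -90.05°
PM = 180° + (-90.05°) = 89.95°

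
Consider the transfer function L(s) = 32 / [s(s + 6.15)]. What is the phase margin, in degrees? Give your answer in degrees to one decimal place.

55.2°

Gain crossover: |L(jω)| = 1 at ω ≈ 4.27 rad/s.
∠L(j4.27) = −90° − arctan(4.27/6.15) ≈ -124.79°
PM = 180° + (-124.79°) = 55.21°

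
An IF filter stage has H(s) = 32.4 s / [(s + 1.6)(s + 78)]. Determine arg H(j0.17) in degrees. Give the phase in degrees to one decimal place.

83.8°

∠(j0.17) = 90.00°
∠(j0.17 + 1.6) = arctan(0.17/1.6) = 6.06°
∠(j0.17 + 78) = arctan(0.17/78) = 0.12°
∠H(j0.17) = 90.00° − (6.06° + 0.12°) = 83.81°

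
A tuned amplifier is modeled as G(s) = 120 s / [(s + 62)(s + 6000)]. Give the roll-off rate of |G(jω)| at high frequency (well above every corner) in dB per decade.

With 1 zero and 2 poles, the high-frequency asymptotic slope is 20 × (1 − 2) = -20 dB/decade.

-20 dB/decade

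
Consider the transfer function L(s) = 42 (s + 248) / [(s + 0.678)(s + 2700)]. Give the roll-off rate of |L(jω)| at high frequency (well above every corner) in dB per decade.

With 1 zero and 2 poles, the high-frequency asymptotic slope is 20 × (1 − 2) = -20 dB/decade.

-20 dB/decade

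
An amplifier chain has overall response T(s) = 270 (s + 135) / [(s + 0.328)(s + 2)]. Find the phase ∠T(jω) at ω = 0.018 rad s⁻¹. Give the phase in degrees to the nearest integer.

∠(j0.018 + 135) = arctan(0.018/135) = 0.01°
∠(j0.018 + 0.328) = arctan(0.018/0.328) = 3.14°
∠(j0.018 + 2) = arctan(0.018/2) = 0.52°
∠T(j0.018) = 0.01° − (3.14° + 0.52°) = -3.65°

-4 deg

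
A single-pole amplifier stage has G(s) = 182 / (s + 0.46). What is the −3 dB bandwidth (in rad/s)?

For a single-pole low-pass, the −3 dB point is at the pole: ω = 0.46 rad/s.

0.46 rad/s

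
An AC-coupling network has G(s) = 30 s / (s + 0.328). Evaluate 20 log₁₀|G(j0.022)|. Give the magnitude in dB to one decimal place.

6.1 dB

|j0.022| = 0.022
|j0.022 + 0.328| = √(0.022² + 0.328²) = 0.3287
|G(j0.022)| = 30 × 0.022 / 0.3287 = 2.0077
20 log₁₀(2.0077) = 6.05 dB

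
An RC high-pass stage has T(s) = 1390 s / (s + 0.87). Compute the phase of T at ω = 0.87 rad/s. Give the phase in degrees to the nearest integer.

∠(j0.87) = 90.00°
∠(j0.87 + 0.87) = arctan(0.87/0.87) = 45.00°
∠T(j0.87) = 90.00° − 45.00° = 45.00°

45°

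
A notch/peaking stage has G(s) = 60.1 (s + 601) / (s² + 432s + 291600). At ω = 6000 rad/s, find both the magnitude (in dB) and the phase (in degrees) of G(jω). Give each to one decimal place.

|G| = -39.9 dB, ∠G = -91.6 deg

|j6000 + 601| = √(6000² + 601²) = 6030
|(j6000)² + 432(j6000) + 291600| = |-3.5708e+07 + j2.592e+06| = 3.58e+07
|G(j6000)| = 60.1 × 6030 / 3.58e+07 = 0.010122
20 log₁₀(0.010122) = -39.89 dB
∠(j6000 + 601) = arctan(6000/601) = 84.28°
∠[(j6000)² + 432(j6000) + 291600] = ∠[-3.5708e+07 + j2.592e+06] = 175.85°
∠G(j6000) = 84.28° − 175.85° = -91.57°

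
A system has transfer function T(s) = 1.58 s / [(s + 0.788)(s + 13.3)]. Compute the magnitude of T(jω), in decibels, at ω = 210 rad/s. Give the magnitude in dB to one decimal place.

|j210| = 210
|j210 + 0.788| = √(210² + 0.788²) = 210
|j210 + 13.3| = √(210² + 13.3²) = 210.4
|T(j210)| = 1.58 × 210 / (210 × 210.4) = 0.0075087
20 log₁₀(0.0075087) = -42.49 dB

-42.5 dB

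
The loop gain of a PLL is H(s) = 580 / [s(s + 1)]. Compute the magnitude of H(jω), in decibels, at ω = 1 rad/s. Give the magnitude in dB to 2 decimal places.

|j1 + 1| = √(1² + 1²) = 1.414
|j1| = 1
|H(j1)| = 580 / (1.414 × 1) = 410.12
20 log₁₀(410.12) = 52.258 dB

52.26 dB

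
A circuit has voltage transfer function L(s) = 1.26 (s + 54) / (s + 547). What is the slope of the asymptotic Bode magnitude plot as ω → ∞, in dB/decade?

With 1 zero and 1 pole, the high-frequency asymptotic slope is 20 × (1 − 1) = 0 dB/decade.

0 dB/decade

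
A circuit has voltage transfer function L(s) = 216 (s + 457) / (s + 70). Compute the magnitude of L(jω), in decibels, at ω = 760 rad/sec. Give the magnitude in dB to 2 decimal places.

|j760 + 457| = √(760² + 457²) = 886.8
|j760 + 70| = √(760² + 70²) = 763.2
|L(j760)| = 216 × 886.8 / 763.2 = 250.98
20 log₁₀(250.98) = 47.993 dB

47.99 dB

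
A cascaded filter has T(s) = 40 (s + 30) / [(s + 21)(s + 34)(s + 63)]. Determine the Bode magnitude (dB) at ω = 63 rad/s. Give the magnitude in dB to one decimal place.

|j63 + 30| = √(63² + 30²) = 69.78
|j63 + 21| = √(63² + 21²) = 66.41
|j63 + 34| = √(63² + 34²) = 71.59
|j63 + 63| = √(63² + 63²) = 89.1
|T(j63)| = 40 × 69.78 / (66.41 × 71.59 × 89.1) = 0.0065896
20 log₁₀(0.0065896) = -43.62 dB

-43.6 dB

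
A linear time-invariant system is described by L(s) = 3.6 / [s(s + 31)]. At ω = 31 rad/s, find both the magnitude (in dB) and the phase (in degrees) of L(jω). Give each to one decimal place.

|j31 + 31| = √(31² + 31²) = 43.84
|j31| = 31
|L(j31)| = 3.6 / (43.84 × 31) = 0.0026489
20 log₁₀(0.0026489) = -51.54 dB
∠(j31 + 31) = arctan(31/31) = 45.00°
∠(j31) = 90.00°
∠L(j31) = − (45.00° + 90.00°) = -135.00°

|L| = -51.5 dB, ∠L = -135.0°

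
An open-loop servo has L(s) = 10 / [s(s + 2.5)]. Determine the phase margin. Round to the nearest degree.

Gain crossover: |L(jω)| = 1 at ω ≈ 2.71 rad/s.
∠L(j2.71) = −90° − arctan(2.71/2.5) ≈ -137.32°
PM = 180° + (-137.32°) = 42.68°

43 deg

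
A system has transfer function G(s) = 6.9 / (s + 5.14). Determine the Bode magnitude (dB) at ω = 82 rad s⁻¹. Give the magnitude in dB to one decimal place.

-21.5 dB

|j82 + 5.14| = √(82² + 5.14²) = 82.16
|G(j82)| = 6.9 / 82.16 = 0.083982
20 log₁₀(0.083982) = -21.52 dB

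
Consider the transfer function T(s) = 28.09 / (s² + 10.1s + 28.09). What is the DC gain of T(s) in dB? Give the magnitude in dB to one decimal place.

0.0 dB

T(0) = 28.09 / 28.09 = 1
20 log₁₀(1) = 0.00 dB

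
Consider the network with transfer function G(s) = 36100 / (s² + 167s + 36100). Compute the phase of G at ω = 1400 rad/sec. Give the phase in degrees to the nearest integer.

-173°

∠[(j1400)² + 167(j1400) + 36100] = ∠[-1.9239e+06 + j2.338e+05] = 173.07°
∠G(j1400) = −173.07° = -173.07°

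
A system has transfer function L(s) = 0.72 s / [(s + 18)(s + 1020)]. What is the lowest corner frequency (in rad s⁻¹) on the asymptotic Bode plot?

18 rad s⁻¹

Break frequencies occur at each pole and zero magnitude: 18 rad s⁻¹, 1020 rad s⁻¹.
The lowest is 18 rad s⁻¹.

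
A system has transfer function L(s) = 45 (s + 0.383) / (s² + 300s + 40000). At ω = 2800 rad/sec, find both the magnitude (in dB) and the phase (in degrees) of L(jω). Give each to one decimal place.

|L| = -35.9 dB, ∠L = -83.9°

|j2800 + 0.383| = √(2800² + 0.383²) = 2800
|(j2800)² + 300(j2800) + 40000| = |-7.8e+06 + j8.4e+05| = 7.845e+06
|L(j2800)| = 45 × 2800 / 7.845e+06 = 0.016061
20 log₁₀(0.016061) = -35.88 dB
∠(j2800 + 0.383) = arctan(2800/0.383) = 89.99°
∠[(j2800)² + 300(j2800) + 40000] = ∠[-7.8e+06 + j8.4e+05] = 173.85°
∠L(j2800) = 89.99° − 173.85° = -83.86°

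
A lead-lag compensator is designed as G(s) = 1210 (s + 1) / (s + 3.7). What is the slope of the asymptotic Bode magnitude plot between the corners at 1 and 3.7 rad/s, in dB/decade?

20 dB/decade

In this band the factors already past their corner are: zero at 1; net slope = 20 dB/decade.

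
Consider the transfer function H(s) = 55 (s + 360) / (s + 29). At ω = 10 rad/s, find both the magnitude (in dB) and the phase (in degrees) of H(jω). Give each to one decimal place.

|j10 + 360| = √(10² + 360²) = 360.1
|j10 + 29| = √(10² + 29²) = 30.68
|H(j10)| = 55 × 360.1 / 30.68 = 645.71
20 log₁₀(645.71) = 56.20 dB
∠(j10 + 360) = arctan(10/360) = 1.59°
∠(j10 + 29) = arctan(10/29) = 19.03°
∠H(j10) = 1.59° − 19.03° = -17.43°

|H| = 56.2 dB, ∠H = -17.4°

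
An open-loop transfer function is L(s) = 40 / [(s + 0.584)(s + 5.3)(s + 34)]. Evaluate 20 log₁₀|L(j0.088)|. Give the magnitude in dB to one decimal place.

-8.5 dB

|j0.088 + 0.584| = √(0.088² + 0.584²) = 0.5906
|j0.088 + 5.3| = √(0.088² + 5.3²) = 5.301
|j0.088 + 34| = √(0.088² + 34²) = 34
|L(j0.088)| = 40 / (0.5906 × 5.301 × 34) = 0.3758
20 log₁₀(0.3758) = -8.50 dB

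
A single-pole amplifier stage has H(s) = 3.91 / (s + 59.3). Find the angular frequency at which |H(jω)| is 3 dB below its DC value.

59.3 rad s⁻¹

For a single-pole low-pass, the −3 dB point is at the pole: ω = 59.3 rad s⁻¹.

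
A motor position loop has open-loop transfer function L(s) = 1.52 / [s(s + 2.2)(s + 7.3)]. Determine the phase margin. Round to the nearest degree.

Gain crossover: |L(jω)| = 1 at ω ≈ 0.0945 rad/sec.
∠L(j0.0945) = −90° − arctan(0.0945/2.2) − arctan(0.0945/7.3) ≈ -93.20°
PM = 180° + (-93.20°) = 86.80°

87°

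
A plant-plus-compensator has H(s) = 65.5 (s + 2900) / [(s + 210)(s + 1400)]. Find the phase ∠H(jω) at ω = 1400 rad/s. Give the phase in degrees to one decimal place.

-100.7 deg

∠(j1400 + 2900) = arctan(1400/2900) = 25.77°
∠(j1400 + 210) = arctan(1400/210) = 81.47°
∠(j1400 + 1400) = arctan(1400/1400) = 45.00°
∠H(j1400) = 25.77° − (81.47° + 45.00°) = -100.70°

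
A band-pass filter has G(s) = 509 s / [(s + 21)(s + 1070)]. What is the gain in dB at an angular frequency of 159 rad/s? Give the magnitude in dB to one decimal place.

-6.6 dB

|j159| = 159
|j159 + 21| = √(159² + 21²) = 160.4
|j159 + 1070| = √(159² + 1070²) = 1082
|G(j159)| = 509 × 159 / (160.4 × 1082) = 0.46648
20 log₁₀(0.46648) = -6.62 dB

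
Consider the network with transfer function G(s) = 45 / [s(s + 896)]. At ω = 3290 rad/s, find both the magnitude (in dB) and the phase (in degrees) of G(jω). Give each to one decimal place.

|G| = -107.9 dB, ∠G = -164.8°

|j3290 + 896| = √(3290² + 896²) = 3410
|j3290| = 3290
|G(j3290)| = 45 / (3410 × 3290) = 4.0113e-06
20 log₁₀(4.0113e-06) = -107.93 dB
∠(j3290 + 896) = arctan(3290/896) = 74.77°
∠(j3290) = 90.00°
∠G(j3290) = − (74.77° + 90.00°) = -164.77°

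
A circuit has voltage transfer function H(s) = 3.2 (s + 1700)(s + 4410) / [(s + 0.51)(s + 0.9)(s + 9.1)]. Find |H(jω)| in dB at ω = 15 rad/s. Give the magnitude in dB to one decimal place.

75.7 dB

|j15 + 1700| = √(15² + 1700²) = 1700
|j15 + 4410| = √(15² + 4410²) = 4410
|j15 + 0.51| = √(15² + 0.51²) = 15.01
|j15 + 0.9| = √(15² + 0.9²) = 15.03
|j15 + 9.1| = √(15² + 9.1²) = 17.54
|H(j15)| = 3.2 × 1700 × 4410 / (15.01 × 15.03 × 17.54) = 6063.2
20 log₁₀(6063.2) = 75.65 dB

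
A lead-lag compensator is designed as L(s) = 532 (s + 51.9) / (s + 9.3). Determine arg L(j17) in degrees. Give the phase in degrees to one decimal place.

-43.2°

∠(j17 + 51.9) = arctan(17/51.9) = 18.14°
∠(j17 + 9.3) = arctan(17/9.3) = 61.32°
∠L(j17) = 18.14° − 61.32° = -43.18°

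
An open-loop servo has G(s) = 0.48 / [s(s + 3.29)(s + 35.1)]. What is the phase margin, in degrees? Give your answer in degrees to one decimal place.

Gain crossover: |G(jω)| = 1 at ω ≈ 0.00416 rad/sec.
∠G(j0.00416) = −90° − arctan(0.00416/3.29) − arctan(0.00416/35.1) ≈ -90.08°
PM = 180° + (-90.08°) = 89.92°

89.9°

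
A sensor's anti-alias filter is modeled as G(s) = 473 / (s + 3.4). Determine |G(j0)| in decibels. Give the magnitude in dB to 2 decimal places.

42.87 dB

G(0) = 473 / 3.4 = 139.12
20 log₁₀(139.12) = 42.868 dB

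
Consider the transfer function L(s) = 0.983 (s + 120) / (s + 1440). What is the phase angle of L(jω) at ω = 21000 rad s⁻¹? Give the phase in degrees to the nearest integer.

4°

∠(j21000 + 120) = arctan(21000/120) = 89.67°
∠(j21000 + 1440) = arctan(21000/1440) = 86.08°
∠L(j21000) = 89.67° − 86.08° = 3.60°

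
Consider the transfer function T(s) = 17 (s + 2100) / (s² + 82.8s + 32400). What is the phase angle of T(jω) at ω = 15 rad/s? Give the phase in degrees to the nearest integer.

-2°

∠(j15 + 2100) = arctan(15/2100) = 0.41°
∠[(j15)² + 82.8(j15) + 32400] = ∠[32175 + j1242] = 2.21°
∠T(j15) = 0.41° − 2.21° = -1.80°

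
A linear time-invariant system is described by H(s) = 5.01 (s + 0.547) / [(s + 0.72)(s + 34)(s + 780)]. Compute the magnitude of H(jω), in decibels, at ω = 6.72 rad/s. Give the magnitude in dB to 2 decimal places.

-74.66 dB

|j6.72 + 0.547| = √(6.72² + 0.547²) = 6.742
|j6.72 + 0.72| = √(6.72² + 0.72²) = 6.758
|j6.72 + 34| = √(6.72² + 34²) = 34.66
|j6.72 + 780| = √(6.72² + 780²) = 780
|H(j6.72)| = 5.01 × 6.742 / (6.758 × 34.66 × 780) = 0.00018488
20 log₁₀(0.00018488) = -74.662 dB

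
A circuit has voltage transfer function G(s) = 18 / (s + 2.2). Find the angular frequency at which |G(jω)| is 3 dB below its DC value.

2.2 rad/sec

For a single-pole low-pass, the −3 dB point is at the pole: ω = 2.2 rad/sec.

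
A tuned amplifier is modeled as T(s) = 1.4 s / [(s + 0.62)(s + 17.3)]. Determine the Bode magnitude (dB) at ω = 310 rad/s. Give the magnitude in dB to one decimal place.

-46.9 dB

|j310| = 310
|j310 + 0.62| = √(310² + 0.62²) = 310
|j310 + 17.3| = √(310² + 17.3²) = 310.5
|T(j310)| = 1.4 × 310 / (310 × 310.5) = 0.0045091
20 log₁₀(0.0045091) = -46.92 dB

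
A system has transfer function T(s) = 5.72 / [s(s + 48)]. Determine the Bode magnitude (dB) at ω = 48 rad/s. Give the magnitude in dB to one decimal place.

|j48 + 48| = √(48² + 48²) = 67.88
|j48| = 48
|T(j48)| = 5.72 / (67.88 × 48) = 0.0017555
20 log₁₀(0.0017555) = -55.11 dB

-55.1 dB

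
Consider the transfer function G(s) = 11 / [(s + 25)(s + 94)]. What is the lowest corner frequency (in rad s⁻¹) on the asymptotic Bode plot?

25 rad s⁻¹

Break frequencies occur at each pole and zero magnitude: 25 rad s⁻¹, 94 rad s⁻¹.
The lowest is 25 rad s⁻¹.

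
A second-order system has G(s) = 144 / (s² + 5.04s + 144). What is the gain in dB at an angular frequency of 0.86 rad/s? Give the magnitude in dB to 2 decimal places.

0.04 dB

|(j0.86)² + 5.04(j0.86) + 144| = |143.26 + j4.3344| = 143.3
|G(j0.86)| = 144 / 143.3 = 1.0047
20 log₁₀(1.0047) = 0.041 dB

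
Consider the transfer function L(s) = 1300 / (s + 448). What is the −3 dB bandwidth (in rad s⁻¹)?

For a single-pole low-pass, the −3 dB point is at the pole: ω = 448 rad s⁻¹.

448 rad s⁻¹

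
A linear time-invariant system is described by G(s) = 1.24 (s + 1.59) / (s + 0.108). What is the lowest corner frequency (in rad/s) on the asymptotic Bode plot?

Break frequencies occur at each pole and zero magnitude: 0.108 rad/s, 1.59 rad/s.
The lowest is 0.108 rad/s.

0.108 rad/s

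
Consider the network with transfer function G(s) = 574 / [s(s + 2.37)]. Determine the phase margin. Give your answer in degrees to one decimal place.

5.7°

Gain crossover: |G(jω)| = 1 at ω ≈ 23.9 rad/sec.
∠G(j23.9) = −90° − arctan(23.9/2.37) ≈ -174.34°
PM = 180° + (-174.34°) = 5.66°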